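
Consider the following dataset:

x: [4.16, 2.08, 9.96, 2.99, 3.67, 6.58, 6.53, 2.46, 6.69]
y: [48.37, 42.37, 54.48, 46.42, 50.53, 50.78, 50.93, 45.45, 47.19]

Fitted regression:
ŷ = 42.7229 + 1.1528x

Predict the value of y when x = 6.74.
ŷ = 50.4928

To predict y for x = 6.74, substitute into the regression equation:

ŷ = 42.7229 + 1.1528 × 6.74
ŷ = 42.7229 + 7.7699
ŷ = 50.4928

This is the fitted mean response at that x — an individual observation would come with a wider prediction interval.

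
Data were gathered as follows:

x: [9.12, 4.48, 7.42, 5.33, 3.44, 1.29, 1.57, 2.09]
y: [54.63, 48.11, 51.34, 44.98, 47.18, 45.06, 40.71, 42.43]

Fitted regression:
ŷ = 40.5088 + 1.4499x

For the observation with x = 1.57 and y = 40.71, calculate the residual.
Residual = -2.0751

The residual is the difference between the actual value and the predicted value:

Residual = y - ŷ

Step 1: Calculate predicted value
ŷ = 40.5088 + 1.4499 × 1.57
ŷ = 42.7851

Step 2: Calculate residual
Residual = 40.71 - 42.7851
Residual = -2.0751

Sign check: y < ŷ, so the point is below the line and the fit overestimates here.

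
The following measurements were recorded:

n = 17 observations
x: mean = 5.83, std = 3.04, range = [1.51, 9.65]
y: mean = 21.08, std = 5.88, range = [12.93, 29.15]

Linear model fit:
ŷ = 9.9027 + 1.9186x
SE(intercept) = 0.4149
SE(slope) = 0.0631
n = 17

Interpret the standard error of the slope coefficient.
The slope 1.9186 is pinned down to within about ±0.0631 (one SE) by these data — relative uncertainty 3.3%, i.e. precise.

What SE measures:
- The standard error quantifies the sampling variability of the coefficient estimate
- It is the estimated standard deviation of β̂₁ across hypothetical repeated samples of the same size
- Smaller SE → more precise estimate

Relative precision:
- SE / |β̂₁| = 0.0631 / 1.9186 = 3.3%
- Rule of thumb (under 20%: precise; 20% to under 50%: moderately precise; 50% or more: imprecise) → precise

Link to the t-test: t = β̂₁ / SE(β̂₁) = 1.9186 / 0.0631 = 30.4057, the statistic for H₀: β₁ = 0.

What drives SE(β̂₁): larger n (here n = 17) → smaller SE; more residual scatter → larger SE; wider spread of x values → smaller SE.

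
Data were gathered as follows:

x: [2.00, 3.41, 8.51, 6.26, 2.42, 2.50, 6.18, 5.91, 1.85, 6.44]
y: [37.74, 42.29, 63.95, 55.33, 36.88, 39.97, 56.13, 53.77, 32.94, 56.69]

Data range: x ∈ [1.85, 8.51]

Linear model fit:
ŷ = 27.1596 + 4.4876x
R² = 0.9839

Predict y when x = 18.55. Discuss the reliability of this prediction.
ŷ = 110.4046 (extrapolation — x = 18.55 lies outside [1.85, 8.51], so reliability is low).

Prediction calculation:
ŷ = 27.1596 + 4.4876 × 18.55
ŷ = 110.4046

Reliability:
- Data range: x ∈ [1.85, 8.51]
- Prediction point: x = 18.55 is 10.04 units above the observed range → this is EXTRAPOLATION, not interpolation

Why that matters here:
- R² describes fit only over the sampled x values; it says nothing about behaviour beyond them
- Real relationships often flatten, saturate, or turn nonlinear at extremes

A defensible statement: 'if the linear trend continued to x = 18.55, y would be about 110.4046' — the premise is untested.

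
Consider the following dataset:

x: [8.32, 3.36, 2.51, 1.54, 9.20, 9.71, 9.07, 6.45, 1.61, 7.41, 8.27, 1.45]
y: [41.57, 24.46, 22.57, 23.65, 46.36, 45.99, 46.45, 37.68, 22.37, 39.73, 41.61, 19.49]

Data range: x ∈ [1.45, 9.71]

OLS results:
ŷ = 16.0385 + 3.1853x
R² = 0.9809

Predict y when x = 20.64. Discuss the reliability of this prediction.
ŷ = 81.7831, but this is extrapolation (above the data range [1.45, 9.71]) and may be unreliable.

Prediction calculation:
ŷ = 16.0385 + 3.1853 × 20.64
ŷ = 81.7831

Reliability:
- Data range: x ∈ [1.45, 9.71]
- Prediction point: x = 20.64 is 10.93 units above the observed range → this is EXTRAPOLATION, not interpolation

Why that matters here:
- There are no observations near this x to validate the fitted line there
- The linear relationship may not hold outside the observed range
- The standard error of prediction grows with (x − x̄)², and x = 20.64 is far from x̄ = 5.74

A defensible statement: 'if the linear trend continued to x = 20.64, y would be about 81.7831' — the premise is untested.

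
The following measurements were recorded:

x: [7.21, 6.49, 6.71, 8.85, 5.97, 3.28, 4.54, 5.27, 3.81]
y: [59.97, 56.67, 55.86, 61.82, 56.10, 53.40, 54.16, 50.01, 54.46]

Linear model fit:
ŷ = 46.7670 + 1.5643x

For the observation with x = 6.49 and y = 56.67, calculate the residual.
Residual = -0.2493

The residual is the difference between the actual value and the predicted value:

Residual = y - ŷ

Step 1: Calculate predicted value
ŷ = 46.7670 + 1.5643 × 6.49
ŷ = 56.9193

Step 2: Calculate residual
Residual = 56.67 - 56.9193
Residual = -0.2493

Interpretation: the model overestimates the actual value by 0.2493 at this point (negative residual → observation lies below the fitted line).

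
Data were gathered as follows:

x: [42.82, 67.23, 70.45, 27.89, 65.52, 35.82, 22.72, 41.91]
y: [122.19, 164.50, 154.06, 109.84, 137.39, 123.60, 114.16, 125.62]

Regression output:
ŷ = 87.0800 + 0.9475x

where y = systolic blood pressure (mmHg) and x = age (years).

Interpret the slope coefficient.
For each additional year of age, predicted blood pressure increases by approximately 0.9475 mmHg.

The slope coefficient β₁ = 0.9475 represents the marginal effect of age on blood pressure.

Interpretation:
- Age up by 1 year → predicted blood pressure increases by 0.9475 mmHg
- This is a linear approximation: the same per-unit change is assumed across the whole observed x range
- The slope describes association in these data, not necessarily a causal effect

(β₀ = 87.0800 is the fitted value at x = 0 and is not part of the slope interpretation.)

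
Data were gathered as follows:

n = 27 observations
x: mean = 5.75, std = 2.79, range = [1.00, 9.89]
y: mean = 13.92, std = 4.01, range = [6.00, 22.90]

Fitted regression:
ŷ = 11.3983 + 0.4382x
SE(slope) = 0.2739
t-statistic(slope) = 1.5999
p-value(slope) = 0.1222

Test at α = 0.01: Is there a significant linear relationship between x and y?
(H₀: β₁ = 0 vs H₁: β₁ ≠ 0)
p-value = 0.1222 ≥ α = 0.01, so we fail to reject H₀. The relationship is not significant.

Hypothesis test for the slope coefficient:

H₀: β₁ = 0 (no linear relationship)
H₁: β₁ ≠ 0 (linear relationship exists)

Test statistic: t = β̂₁ / SE(β̂₁) = 0.4382 / 0.2739 = 1.5999

The p-value (0.1222) is the probability, under H₀, of a t-statistic at least as extreme as |t| = 1.5999 (two-sided, df = n − 2 = 25).

Decision rule: reject H₀ if p-value < α.
p-value = 0.1222 ≥ α = 0.01 → fail to reject H₀.

There is not sufficient evidence at the 1% significance level to conclude that a linear relationship exists between x and y.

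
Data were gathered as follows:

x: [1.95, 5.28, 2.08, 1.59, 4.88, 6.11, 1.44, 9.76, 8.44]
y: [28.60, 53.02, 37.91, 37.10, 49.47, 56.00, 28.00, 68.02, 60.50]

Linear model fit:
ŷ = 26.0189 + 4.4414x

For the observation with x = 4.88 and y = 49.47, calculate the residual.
Residual = 1.7771

The residual is the difference between the actual value and the predicted value:

Residual = y - ŷ

Step 1: Calculate predicted value
ŷ = 26.0189 + 4.4414 × 4.88
ŷ = 47.6929

Step 2: Calculate residual
Residual = 49.47 - 47.6929
Residual = 1.7771

Interpretation: the model underestimates the actual value by 1.7771 at this point (positive residual → observation lies above the fitted line).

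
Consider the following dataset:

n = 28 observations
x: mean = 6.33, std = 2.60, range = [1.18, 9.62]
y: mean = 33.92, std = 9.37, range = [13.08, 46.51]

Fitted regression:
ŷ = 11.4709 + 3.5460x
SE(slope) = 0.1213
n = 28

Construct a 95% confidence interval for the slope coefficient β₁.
The 95% CI for β₁ is (3.2967, 3.7953)

Confidence interval for the slope:

The 95% CI for β₁ is: β̂₁ ± t*(α/2, n-2) × SE(β̂₁)

Step 1: Find critical t-value
- Confidence level = 0.95
- Degrees of freedom = n - 2 = 28 - 2 = 26
- t*(α/2, 26) = 2.0555

Step 2: Calculate margin of error
Margin = 2.0555 × 0.1213 = 0.2493

Step 3: Construct interval
CI = 3.5460 ± 0.2493
CI = (3.2967, 3.7953)

Interpretation: each one-unit increase in x is associated with a change in mean y of between 3.2967 and 3.7953, with 95% confidence.
Both endpoints are positive, so the data support a genuinely positive slope at this confidence level.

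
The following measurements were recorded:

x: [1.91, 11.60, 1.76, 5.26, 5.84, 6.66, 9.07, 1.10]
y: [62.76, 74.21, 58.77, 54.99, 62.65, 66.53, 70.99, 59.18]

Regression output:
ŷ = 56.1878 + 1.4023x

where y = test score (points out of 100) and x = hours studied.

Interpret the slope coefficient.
On average, test score is about 1.4023 points higher for every extra hour of study time.

The slope coefficient β₁ = 1.4023 represents the marginal effect of study time on test score.

Interpretation:
- Study time up by 1 hour → predicted test score increases by 1.4023 points
- This is a linear approximation: the same per-unit change is assumed across the whole observed x range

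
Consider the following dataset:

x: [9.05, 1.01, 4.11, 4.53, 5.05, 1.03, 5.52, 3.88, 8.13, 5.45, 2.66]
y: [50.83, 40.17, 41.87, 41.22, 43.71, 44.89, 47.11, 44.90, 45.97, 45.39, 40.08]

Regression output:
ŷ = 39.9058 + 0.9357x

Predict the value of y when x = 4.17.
ŷ = 43.8077

x = 4.17 lies inside the observed range [1.01, 9.05], so the fitted equation applies directly:

ŷ = 39.9058 + 0.9357 × 4.17
ŷ = 39.9058 + 3.9019
ŷ = 43.8077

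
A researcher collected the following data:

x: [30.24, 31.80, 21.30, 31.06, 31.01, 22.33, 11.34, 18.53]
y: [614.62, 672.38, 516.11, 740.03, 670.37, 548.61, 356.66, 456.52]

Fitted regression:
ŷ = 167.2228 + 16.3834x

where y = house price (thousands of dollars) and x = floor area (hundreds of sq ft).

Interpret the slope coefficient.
For each additional hundred sq ft of floor area, predicted house price increases by approximately 16.3834 thousand dollars.

The slope coefficient β₁ = 16.3834 represents the marginal effect of floor area on house price.

Interpretation:
- Floor area up by 1 hundred sq ft → predicted house price increases by 16.3834 thousand dollars
- The effect is assumed constant over the observed range of x (linearity)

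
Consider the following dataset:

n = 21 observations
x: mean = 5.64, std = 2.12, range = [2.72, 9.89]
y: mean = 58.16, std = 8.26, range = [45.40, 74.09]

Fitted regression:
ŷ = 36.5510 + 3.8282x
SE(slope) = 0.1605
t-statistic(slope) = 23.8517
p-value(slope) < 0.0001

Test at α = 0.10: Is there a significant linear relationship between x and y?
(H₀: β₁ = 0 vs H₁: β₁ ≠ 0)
Reject H₀: p-value < 0.0001 < α = 0.10. The linear relationship is significant at the 10% level.

Hypothesis test for the slope coefficient:

H₀: β₁ = 0 (no linear relationship)
H₁: β₁ ≠ 0 (linear relationship exists)

Test statistic: t = β̂₁ / SE(β̂₁) = 3.8282 / 0.1605 = 23.8517

With df = 19, the two-sided p-value for |t| = 23.8517 is <0.0001.

Decision rule: reject H₀ if p-value < α.
p-value < 0.0001 < α = 0.10 → reject H₀.

At α = 0.10 the data do provide convincing evidence of a nonzero slope.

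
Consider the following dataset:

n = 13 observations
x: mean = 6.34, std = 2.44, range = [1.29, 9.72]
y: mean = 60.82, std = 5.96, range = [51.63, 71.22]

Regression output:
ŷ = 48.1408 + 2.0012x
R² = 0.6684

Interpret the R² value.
About 66.84% of the variability in y is accounted for by the regression on x (R² = 0.6684) — a moderate linear fit.

R² = 1 − SS_res/SS_tot compares the residual scatter to the total scatter of y about its mean.

Here R² = 0.6684:
- Explained: 66.84% of the variation in y
- Unexplained (residual): 100% − 66.84% = 33.16%
- Rule of thumb (below 0.3 weak; 0.3 to below 0.7 moderate; 0.7 and above strong) → moderate

Calculation: R² = 1 − (SS_res / SS_tot), where SS_res is the sum of squared residuals and SS_tot the total sum of squares.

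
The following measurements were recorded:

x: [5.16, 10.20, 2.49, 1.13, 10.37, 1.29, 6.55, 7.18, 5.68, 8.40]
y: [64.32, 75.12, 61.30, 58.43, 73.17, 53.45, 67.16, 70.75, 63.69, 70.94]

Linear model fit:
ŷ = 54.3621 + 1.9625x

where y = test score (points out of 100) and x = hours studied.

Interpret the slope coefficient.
On average, test score is about 1.9625 points higher for every extra hour of study time.

The slope coefficient β₁ = 1.9625 represents the marginal effect of study time on test score.

Interpretation:
- Study time up by 1 hour → predicted test score increases by 1.9625 points
- This is a linear approximation: the same per-unit change is assumed across the whole observed x range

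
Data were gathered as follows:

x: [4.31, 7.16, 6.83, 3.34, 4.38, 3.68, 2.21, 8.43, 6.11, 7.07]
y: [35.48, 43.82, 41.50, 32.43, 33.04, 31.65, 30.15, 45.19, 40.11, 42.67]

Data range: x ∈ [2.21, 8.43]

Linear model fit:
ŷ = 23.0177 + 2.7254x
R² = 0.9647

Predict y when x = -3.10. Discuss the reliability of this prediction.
ŷ = 14.5690, but this is extrapolation (below the data range [2.21, 8.43]) and may be unreliable.

Prediction calculation:
ŷ = 23.0177 + 2.7254 × (-3.10)
ŷ = 14.5690

Reliability:
- Data range: x ∈ [2.21, 8.43]
- Prediction point: x = -3.10 is 5.31 units below the observed range → this is EXTRAPOLATION, not interpolation

Why that matters here:
- R² describes fit only over the sampled x values; it says nothing about behaviour beyond them
- Real relationships often flatten, saturate, or turn nonlinear at extremes

The R² = 0.9647 only validates the fit within [2.21, 8.43]; treat ŷ = 14.5690 with caution.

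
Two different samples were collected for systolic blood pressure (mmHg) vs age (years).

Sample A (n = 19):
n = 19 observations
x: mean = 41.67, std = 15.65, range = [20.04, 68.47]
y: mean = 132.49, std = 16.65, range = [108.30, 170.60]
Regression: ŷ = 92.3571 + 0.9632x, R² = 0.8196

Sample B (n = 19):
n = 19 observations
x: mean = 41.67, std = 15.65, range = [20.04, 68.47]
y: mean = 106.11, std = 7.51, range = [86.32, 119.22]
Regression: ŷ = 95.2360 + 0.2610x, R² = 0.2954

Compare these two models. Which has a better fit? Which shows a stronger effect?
Model A has the better fit (R² = 0.8196 vs 0.2954). Model A shows the stronger effect (|β₁| = 0.9632 vs 0.2610).

Model Comparison:

Fit — compare R²:
- Model A: R² = 0.8196 → 81.96% of variance in blood pressure explained
- Model B: R² = 0.2954 → 29.54% of variance in blood pressure explained
- 0.8196 > 0.2954 → Model A has the better fit

Strength of effect — compare |β₁|:
- Model A: β₁ = 0.9632 → predicted blood pressure rises 0.9632 mmHg per additional year of age
- Model B: β₁ = 0.2610 → predicted blood pressure rises 0.2610 mmHg per additional year of age
- |0.9632| > |0.2610| → Model A shows the stronger marginal effect

Note: A steeper slope doesn't make a better model if the scatter around the line is large.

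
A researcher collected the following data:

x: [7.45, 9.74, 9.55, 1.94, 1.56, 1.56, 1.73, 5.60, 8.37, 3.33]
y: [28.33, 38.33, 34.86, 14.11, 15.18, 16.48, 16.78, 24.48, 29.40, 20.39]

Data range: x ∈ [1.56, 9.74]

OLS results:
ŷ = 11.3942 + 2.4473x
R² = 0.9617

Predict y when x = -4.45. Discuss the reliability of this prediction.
ŷ = 0.5037 (extrapolation — x = -4.45 lies outside [1.56, 9.74], so reliability is low).

Prediction calculation:
ŷ = 11.3942 + 2.4473 × (-4.45)
ŷ = 0.5037

Reliability:
- Data range: x ∈ [1.56, 9.74]
- Prediction point: x = -4.45 is 6.01 units below the observed range → this is EXTRAPOLATION, not interpolation

Why that matters here:
- The linear relationship may not hold outside the observed range
- Real relationships often flatten, saturate, or turn nonlinear at extremes
- R² describes fit only over the sampled x values; it says nothing about behaviour beyond them

The R² = 0.9617 only validates the fit within [1.56, 9.74]; treat ŷ = 0.5037 with caution.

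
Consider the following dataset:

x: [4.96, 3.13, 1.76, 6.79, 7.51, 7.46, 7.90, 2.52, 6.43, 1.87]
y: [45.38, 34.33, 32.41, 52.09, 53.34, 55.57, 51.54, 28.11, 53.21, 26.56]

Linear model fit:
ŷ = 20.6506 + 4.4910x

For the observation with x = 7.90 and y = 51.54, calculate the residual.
Residual = -4.5895

The residual is the difference between the actual value and the predicted value:

Residual = y - ŷ

Step 1: Calculate predicted value
ŷ = 20.6506 + 4.4910 × 7.90
ŷ = 56.1295

Step 2: Calculate residual
Residual = 51.54 - 56.1295
Residual = -4.5895

Sign check: y < ŷ, so the point is below the line and the fit overestimates here.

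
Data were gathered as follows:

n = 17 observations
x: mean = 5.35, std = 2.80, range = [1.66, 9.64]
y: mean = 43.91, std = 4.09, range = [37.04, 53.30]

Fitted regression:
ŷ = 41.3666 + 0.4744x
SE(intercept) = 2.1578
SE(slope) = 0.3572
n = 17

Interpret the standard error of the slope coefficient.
SE(β̂₁) = 0.3572 is the estimated standard deviation of the slope estimate across repeated samples; relative to β̂₁ = 0.4744 that is 75.3%, a imprecise estimate.

What SE measures:
- The standard error quantifies the sampling variability of the coefficient estimate
- It is the estimated standard deviation of β̂₁ across hypothetical repeated samples of the same size
- Smaller SE → more precise estimate

Relative precision:
- SE / |β̂₁| = 0.3572 / 0.4744 = 75.3%
- Rule of thumb (under 20%: precise; 20% to under 50%: moderately precise; 50% or more: imprecise) → imprecise

Rough 95% range (±2 SE): 0.4744 ± 0.7144 → (-0.2400, 1.1888).

What drives SE(β̂₁): wider spread of x values → smaller SE; more residual scatter → larger SE; larger n (here n = 17) → smaller SE.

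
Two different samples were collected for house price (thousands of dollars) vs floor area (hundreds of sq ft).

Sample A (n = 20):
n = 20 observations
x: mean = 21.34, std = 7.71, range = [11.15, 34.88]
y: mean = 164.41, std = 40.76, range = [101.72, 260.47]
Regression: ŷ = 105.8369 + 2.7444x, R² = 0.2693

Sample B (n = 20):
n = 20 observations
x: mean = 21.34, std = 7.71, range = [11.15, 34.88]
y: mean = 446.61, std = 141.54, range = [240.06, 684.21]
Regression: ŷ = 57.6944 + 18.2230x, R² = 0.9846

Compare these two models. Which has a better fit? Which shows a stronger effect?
Model B has the better fit (R² = 0.9846 vs 0.2693). Model B shows the stronger effect (|β₁| = 18.2230 vs 2.7444).

Model Comparison:

Which explains more variance? (R²)
- Model A: R² = 0.2693 → 26.93% of variance in house price explained
- Model B: R² = 0.9846 → 98.46% of variance in house price explained
- 0.9846 > 0.2693 → Model B has the better fit

Strength of effect — compare |β₁|:
- Model A: β₁ = 2.7444 → predicted house price rises 2.7444 thousand dollars per additional hundred sq ft of floor area
- Model B: β₁ = 18.2230 → predicted house price rises 18.2230 thousand dollars per additional hundred sq ft of floor area
- |2.7444| < |18.2230| → Model B shows the stronger marginal effect

Note: A better fit (higher R²) doesn't necessarily mean a more important relationship.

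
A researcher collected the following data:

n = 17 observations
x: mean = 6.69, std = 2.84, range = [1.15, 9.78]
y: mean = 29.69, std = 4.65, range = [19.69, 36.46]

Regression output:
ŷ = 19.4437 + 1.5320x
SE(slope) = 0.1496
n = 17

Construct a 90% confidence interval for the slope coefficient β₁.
The 90% CI for β₁ is (1.2697, 1.7943)

Confidence interval for the slope:

The 90% CI for β₁ is: β̂₁ ± t*(α/2, n-2) × SE(β̂₁)

Step 1: Find critical t-value
- Confidence level = 0.9
- Degrees of freedom = n - 2 = 17 - 2 = 15
- t*(α/2, 15) = 1.7531

Step 2: Calculate margin of error
Margin = 1.7531 × 0.1496 = 0.2623

Step 3: Construct interval
CI = 1.5320 ± 0.2623
CI = (1.2697, 1.7943)

Interpretation: intervals built this way capture the true β₁ in 90% of repeated samples; here the plausible range for the per-unit effect of x on y is 1.2697 to 1.7943.
Both endpoints are positive, so the data support a genuinely positive slope at this confidence level.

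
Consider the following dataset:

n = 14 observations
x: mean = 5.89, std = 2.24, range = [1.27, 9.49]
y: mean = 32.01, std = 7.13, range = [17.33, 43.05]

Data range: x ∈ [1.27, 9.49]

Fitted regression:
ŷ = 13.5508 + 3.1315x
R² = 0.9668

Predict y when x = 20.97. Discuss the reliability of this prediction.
The equation gives ŷ = 79.2184; however x = 20.97 is 11.48 units above the observed range, so this extrapolated value should not be trusted.

Prediction calculation:
ŷ = 13.5508 + 3.1315 × 20.97
ŷ = 79.2184

Reliability:
- Data range: x ∈ [1.27, 9.49]
- Prediction point: x = 20.97 is 11.48 units above the observed range → this is EXTRAPOLATION, not interpolation

Why that matters here:
- There are no observations near this x to validate the fitted line there
- The linear relationship may not hold outside the observed range
- The standard error of prediction grows with (x − x̄)², and x = 20.97 is far from x̄ = 5.89

Report the number if required, but flag clearly that it is an extrapolation.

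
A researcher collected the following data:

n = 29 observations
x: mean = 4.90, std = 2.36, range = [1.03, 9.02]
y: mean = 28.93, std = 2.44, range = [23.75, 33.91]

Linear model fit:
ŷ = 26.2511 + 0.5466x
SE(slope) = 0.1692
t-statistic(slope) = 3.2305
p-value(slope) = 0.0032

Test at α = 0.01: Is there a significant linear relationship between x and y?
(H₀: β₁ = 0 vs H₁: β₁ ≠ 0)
Reject H₀: p-value = 0.0032 < α = 0.01. The linear relationship is significant at the 1% level.

Hypothesis test for the slope coefficient:

H₀: β₁ = 0 (no linear relationship)
H₁: β₁ ≠ 0 (linear relationship exists)

Test statistic: t = β̂₁ / SE(β̂₁) = 0.5466 / 0.1692 = 3.2305

p = 0.0032: how often a slope estimate this far from 0 (in SE units) would arise by chance if β₁ were truly 0.

Decision rule: reject H₀ if p-value < α.
p-value = 0.0032 < α = 0.01 → reject H₀.

Conclusion: the linear association between x and y is significant at the 1% level.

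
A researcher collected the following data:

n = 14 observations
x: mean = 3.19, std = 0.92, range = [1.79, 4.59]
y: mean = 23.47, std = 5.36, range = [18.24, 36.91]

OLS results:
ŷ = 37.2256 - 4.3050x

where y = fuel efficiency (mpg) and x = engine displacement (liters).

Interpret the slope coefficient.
On average, fuel efficiency is about 4.3050 mpg lower for every extra liter of engine displacement.

The slope coefficient β₁ = -4.3050 represents the marginal effect of engine displacement on fuel efficiency.

Interpretation:
- Engine displacement up by 1 liter → predicted fuel efficiency decreases by 4.3050 mpg
- This is a linear approximation: the same per-unit change is assumed across the whole observed x range
- The sign (−) gives the direction; the magnitude 4.3050 gives the size of the effect per liter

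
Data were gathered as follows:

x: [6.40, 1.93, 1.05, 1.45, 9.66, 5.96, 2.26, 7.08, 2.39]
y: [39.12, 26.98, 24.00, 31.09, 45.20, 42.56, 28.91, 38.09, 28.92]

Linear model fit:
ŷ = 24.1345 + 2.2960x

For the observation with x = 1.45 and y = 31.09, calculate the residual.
Residual = 3.6263

The residual is the difference between the actual value and the predicted value:

Residual = y - ŷ

Step 1: Calculate predicted value
ŷ = 24.1345 + 2.2960 × 1.45
ŷ = 27.4637

Step 2: Calculate residual
Residual = 31.09 - 27.4637
Residual = 3.6263

The residual is positive, so the observed y = 31.09 sits above the regression line (the line underestimates it by 3.6263).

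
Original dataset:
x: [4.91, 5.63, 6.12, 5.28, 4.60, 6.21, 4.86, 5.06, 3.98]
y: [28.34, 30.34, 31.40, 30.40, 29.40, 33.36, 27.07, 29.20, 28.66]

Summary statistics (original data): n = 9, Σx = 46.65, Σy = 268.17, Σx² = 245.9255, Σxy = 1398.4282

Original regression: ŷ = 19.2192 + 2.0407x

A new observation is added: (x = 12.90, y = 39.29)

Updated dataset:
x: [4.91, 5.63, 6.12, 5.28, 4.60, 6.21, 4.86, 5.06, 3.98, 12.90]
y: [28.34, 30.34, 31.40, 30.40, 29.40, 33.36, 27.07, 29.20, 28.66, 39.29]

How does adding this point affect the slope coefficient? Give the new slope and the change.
Adding the point moves β₁ from 2.0407 to 1.2881, i.e. it decreases by 0.7526 (-36.9%).

The new point has HIGH LEVERAGE: x = 12.90 is far from the original mean x̄ = 46.65/9 ≈ 5.18 (original range [3.98, 6.21]).

Step 1: Update the sums with the new point (n goes from 9 to 10)
Σx  = 46.65 + 12.90 = 59.55
Σy  = 268.17 + 39.29 = 307.46
Σx² = 245.9255 + 12.90² = 245.9255 + 166.4100 = 412.3355
Σxy = 1398.4282 + 12.90×39.29 = 1398.4282 + 506.8410 = 1905.2692

Step 2: Recompute the slope with b₁ = (nΣxy − ΣxΣy) / (nΣx² − (Σx)²)
Numerator   = 10×1905.2692 − 59.55×307.46 = 19052.6920 − 18309.2430 = 743.4490
Denominator = 10×412.3355 − 59.55² = 4123.3550 − 3546.2025 = 577.1525
b₁(new) = 743.4490 / 577.1525 = 1.2881

(Same formula on the original sums: (9×1398.4282 − 46.65×268.17) / (9×245.9255 − 46.65²) = 75.7233 / 37.1070 = 2.0407, matching the given fit.)

Step 3: Change in slope
Δβ₁ = 1.2881 − 2.0407 = -0.7526
Relative change = -0.7526 / 2.0407 × 100% = -36.9%
→ the slope decreases when the point is added.

Because the point sits below the extension of the original line at a high-leverage x, it tilts the fit down.
In practice: check such a point for data-entry or measurement error.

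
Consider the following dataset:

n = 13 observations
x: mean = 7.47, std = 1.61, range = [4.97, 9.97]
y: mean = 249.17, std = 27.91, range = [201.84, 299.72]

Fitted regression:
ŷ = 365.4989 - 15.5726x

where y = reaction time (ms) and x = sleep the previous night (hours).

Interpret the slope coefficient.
On average, reaction time is about 15.5726 ms lower for every extra hour of sleep.

The slope β₁ = -15.5726 gives the rate at which the fitted reaction time changes with sleep.

Interpretation:
- Sleep up by 1 hour → predicted reaction time decreases by 15.5726 ms
- This is a linear approximation: the same per-unit change is assumed across the whole observed x range
- The sign (−) gives the direction; the magnitude 15.5726 gives the size of the effect per hour

The intercept β₀ = 365.4989 is the predicted reaction time when sleep = 0; since the smallest observed x is 4.97, this is an extrapolation and mainly anchors the line.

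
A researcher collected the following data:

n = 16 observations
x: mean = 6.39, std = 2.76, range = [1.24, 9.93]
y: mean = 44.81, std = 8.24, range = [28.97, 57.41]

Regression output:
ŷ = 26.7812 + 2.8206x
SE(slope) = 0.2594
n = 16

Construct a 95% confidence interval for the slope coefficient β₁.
The 95% CI for β₁ is (2.2642, 3.3770)

Confidence interval for the slope:

The 95% CI for β₁ is: β̂₁ ± t*(α/2, n-2) × SE(β̂₁)

Step 1: Find critical t-value
- Confidence level = 0.95
- Degrees of freedom = n - 2 = 16 - 2 = 14
- t*(α/2, 14) = 2.1448

Step 2: Calculate margin of error
Margin = 2.1448 × 0.2594 = 0.5564

Step 3: Construct interval
CI = 2.8206 ± 0.5564
CI = (2.2642, 3.3770)

Interpretation: intervals built this way capture the true β₁ in 95% of repeated samples; here the plausible range for the per-unit effect of x on y is 2.2642 to 3.3770.
Both endpoints are positive, so the data support a genuinely positive slope at this confidence level.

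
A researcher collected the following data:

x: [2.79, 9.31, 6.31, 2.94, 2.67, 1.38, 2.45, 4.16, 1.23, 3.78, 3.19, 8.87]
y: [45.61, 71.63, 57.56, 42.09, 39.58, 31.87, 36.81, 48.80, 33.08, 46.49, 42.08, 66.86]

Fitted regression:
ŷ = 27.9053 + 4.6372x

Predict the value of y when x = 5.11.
ŷ = 51.6014

Plug x = 5.11 into the fitted line:

ŷ = 27.9053 + 4.6372 × 5.11
ŷ = 27.9053 + 23.6961
ŷ = 51.6014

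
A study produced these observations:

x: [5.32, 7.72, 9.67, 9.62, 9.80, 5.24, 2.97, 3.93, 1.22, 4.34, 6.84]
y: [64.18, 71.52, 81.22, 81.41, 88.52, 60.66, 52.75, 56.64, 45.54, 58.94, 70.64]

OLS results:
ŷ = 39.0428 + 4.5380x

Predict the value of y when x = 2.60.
ŷ = 50.8416

To predict y for x = 2.60, substitute into the regression equation:

ŷ = 39.0428 + 4.5380 × 2.60
ŷ = 39.0428 + 11.7988
ŷ = 50.8416

This is a point prediction; actual observations scatter around it by roughly the residual standard deviation.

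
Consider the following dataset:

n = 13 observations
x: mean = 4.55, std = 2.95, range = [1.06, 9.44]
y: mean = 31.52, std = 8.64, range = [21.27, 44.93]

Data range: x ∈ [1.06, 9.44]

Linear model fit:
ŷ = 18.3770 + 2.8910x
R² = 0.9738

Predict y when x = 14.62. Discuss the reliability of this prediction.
ŷ = 60.6434, but this is extrapolation (above the data range [1.06, 9.44]) and may be unreliable.

Prediction calculation:
ŷ = 18.3770 + 2.8910 × 14.62
ŷ = 60.6434

Reliability:
- Data range: x ∈ [1.06, 9.44]
- Prediction point: x = 14.62 is 5.18 units above the observed range → this is EXTRAPOLATION, not interpolation

Why that matters here:
- Real relationships often flatten, saturate, or turn nonlinear at extremes
- The standard error of prediction grows with (x − x̄)², and x = 14.62 is far from x̄ = 4.55
- The linear relationship may not hold outside the observed range

Report the number if required, but flag clearly that it is an extrapolation.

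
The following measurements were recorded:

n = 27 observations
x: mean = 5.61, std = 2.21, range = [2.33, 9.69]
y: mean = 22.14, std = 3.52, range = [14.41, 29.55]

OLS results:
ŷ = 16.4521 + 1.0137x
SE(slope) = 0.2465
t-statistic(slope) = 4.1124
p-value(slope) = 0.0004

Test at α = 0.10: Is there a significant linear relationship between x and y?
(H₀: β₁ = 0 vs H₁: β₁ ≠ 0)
p-value = 0.0004 < α = 0.10, so we reject H₀. The relationship is significant.

Hypothesis test for the slope coefficient:

H₀: β₁ = 0 (no linear relationship)
H₁: β₁ ≠ 0 (linear relationship exists)

Test statistic: t = β̂₁ / SE(β̂₁) = 1.0137 / 0.2465 = 4.1124

p = 0.0004: how often a slope estimate this far from 0 (in SE units) would arise by chance if β₁ were truly 0.

Decision rule: reject H₀ if p-value < α.
p-value = 0.0004 < α = 0.10 → reject H₀.

Conclusion: the linear association between x and y is significant at the 10% level.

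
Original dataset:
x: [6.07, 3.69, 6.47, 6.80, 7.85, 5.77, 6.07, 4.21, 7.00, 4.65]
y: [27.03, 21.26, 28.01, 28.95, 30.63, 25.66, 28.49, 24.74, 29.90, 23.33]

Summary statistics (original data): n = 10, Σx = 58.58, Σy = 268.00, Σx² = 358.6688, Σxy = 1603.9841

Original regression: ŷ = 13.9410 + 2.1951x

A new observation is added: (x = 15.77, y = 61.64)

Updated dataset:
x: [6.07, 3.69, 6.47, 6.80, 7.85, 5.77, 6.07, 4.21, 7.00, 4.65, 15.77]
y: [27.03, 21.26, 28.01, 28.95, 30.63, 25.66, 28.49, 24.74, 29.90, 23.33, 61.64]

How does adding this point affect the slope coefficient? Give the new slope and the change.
New slope β₁ = 3.3197 versus 2.1951 before: a change of +1.1246 (+51.2%).

The new point has HIGH LEVERAGE: x = 15.77 is far from the original mean x̄ = 58.58/10 ≈ 5.86 (original range [3.69, 7.85]).

Step 1: Update the sums with the new point (n goes from 10 to 11)
Σx  = 58.58 + 15.77 = 74.35
Σy  = 268.00 + 61.64 = 329.64
Σx² = 358.6688 + 15.77² = 358.6688 + 248.6929 = 607.3617
Σxy = 1603.9841 + 15.77×61.64 = 1603.9841 + 972.0628 = 2576.0469

Step 2: Recompute the slope with b₁ = (nΣxy − ΣxΣy) / (nΣx² − (Σx)²)
Numerator   = 11×2576.0469 − 74.35×329.64 = 28336.5159 − 24508.7340 = 3827.7819
Denominator = 11×607.3617 − 74.35² = 6680.9787 − 5527.9225 = 1153.0562
b₁(new) = 3827.7819 / 1153.0562 = 3.3197

(Same formula on the original sums: (10×1603.9841 − 58.58×268.00) / (10×358.6688 − 58.58²) = 340.4010 / 155.0716 = 2.1951, matching the given fit.)

Step 3: Change in slope
Δβ₁ = 3.3197 − 2.1951 = +1.1246
Relative change = +1.1246 / 2.1951 × 100% = +51.2%
→ the slope increases when the point is added.

Because the point sits above the extension of the original line at a high-leverage x, it tilts the fit up.
In practice: refit with and without it and report both if conclusions differ; examine leverage (hᵢ) and Cook's distance rather than deleting it automatically.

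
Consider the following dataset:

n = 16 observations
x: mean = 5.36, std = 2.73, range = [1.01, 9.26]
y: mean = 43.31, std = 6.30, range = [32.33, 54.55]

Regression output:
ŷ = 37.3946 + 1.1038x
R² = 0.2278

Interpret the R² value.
About 22.78% of the variability in y is accounted for by the regression on x (R² = 0.2278) — a weak linear fit.

The coefficient of determination R² is the fraction of the total variation in y that the fitted line accounts for.

Here R² = 0.2278:
- Explained: 22.78% of the variation in y
- Unexplained (residual): 100% − 22.78% = 77.22%
- Rule of thumb (below 0.3 weak; 0.3 to below 0.7 moderate; 0.7 and above strong) → weak

Note: R² says nothing about causation, and a high R² does not by itself mean the linear form is appropriate — check the residuals.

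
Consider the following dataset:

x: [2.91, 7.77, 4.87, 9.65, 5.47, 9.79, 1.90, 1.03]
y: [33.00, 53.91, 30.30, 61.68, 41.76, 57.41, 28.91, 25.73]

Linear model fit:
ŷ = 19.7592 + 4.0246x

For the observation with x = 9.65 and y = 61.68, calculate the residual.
Residual = 3.0834

The residual is the difference between the actual value and the predicted value:

Residual = y - ŷ

Step 1: Calculate predicted value
ŷ = 19.7592 + 4.0246 × 9.65
ŷ = 58.5966

Step 2: Calculate residual
Residual = 61.68 - 58.5966
Residual = 3.0834

Interpretation: the model underestimates the actual value by 3.0834 at this point (positive residual → observation lies above the fitted line).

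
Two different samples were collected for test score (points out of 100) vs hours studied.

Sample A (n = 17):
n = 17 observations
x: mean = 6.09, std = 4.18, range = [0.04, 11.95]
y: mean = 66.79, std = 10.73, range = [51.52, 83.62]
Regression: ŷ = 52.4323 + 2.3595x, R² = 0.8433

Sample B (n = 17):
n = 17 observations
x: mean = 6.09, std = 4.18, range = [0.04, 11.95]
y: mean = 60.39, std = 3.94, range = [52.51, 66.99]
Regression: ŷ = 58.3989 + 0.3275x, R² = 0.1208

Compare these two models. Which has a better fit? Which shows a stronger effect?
Model A has the better fit (R² = 0.8433 vs 0.1208). Model A shows the stronger effect (|β₁| = 2.3595 vs 0.3275).

Model Comparison:

Fit — compare R²:
- Model A: R² = 0.8433 → 84.33% of variance in test score explained
- Model B: R² = 0.1208 → 12.08% of variance in test score explained
- 0.8433 > 0.1208 → Model A has the better fit

Effect size (slope magnitude):
- Model A: β₁ = 2.3595 → predicted test score rises 2.3595 points per additional hour of study time
- Model B: β₁ = 0.3275 → predicted test score rises 0.3275 points per additional hour of study time
- |2.3595| > |0.3275| → Model A shows the stronger marginal effect

Note: The two samples could reflect different populations, time periods, or measurement quality.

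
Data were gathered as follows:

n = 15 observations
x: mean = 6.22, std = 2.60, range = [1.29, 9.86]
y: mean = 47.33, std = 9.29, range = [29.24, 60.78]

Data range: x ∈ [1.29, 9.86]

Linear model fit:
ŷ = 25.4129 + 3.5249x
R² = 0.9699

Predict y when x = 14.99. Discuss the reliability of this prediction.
ŷ = 78.2512, but this is extrapolation (above the data range [1.29, 9.86]) and may be unreliable.

Prediction calculation:
ŷ = 25.4129 + 3.5249 × 14.99
ŷ = 78.2512

Reliability:
- Data range: x ∈ [1.29, 9.86]
- Prediction point: x = 14.99 is 5.13 units above the observed range → this is EXTRAPOLATION, not interpolation

Why that matters here:
- The linear relationship may not hold outside the observed range
- Real relationships often flatten, saturate, or turn nonlinear at extremes
- The standard error of prediction grows with (x − x̄)², and x = 14.99 is far from x̄ = 6.22

The R² = 0.9699 only validates the fit within [1.29, 9.86]; treat ŷ = 78.2512 with caution.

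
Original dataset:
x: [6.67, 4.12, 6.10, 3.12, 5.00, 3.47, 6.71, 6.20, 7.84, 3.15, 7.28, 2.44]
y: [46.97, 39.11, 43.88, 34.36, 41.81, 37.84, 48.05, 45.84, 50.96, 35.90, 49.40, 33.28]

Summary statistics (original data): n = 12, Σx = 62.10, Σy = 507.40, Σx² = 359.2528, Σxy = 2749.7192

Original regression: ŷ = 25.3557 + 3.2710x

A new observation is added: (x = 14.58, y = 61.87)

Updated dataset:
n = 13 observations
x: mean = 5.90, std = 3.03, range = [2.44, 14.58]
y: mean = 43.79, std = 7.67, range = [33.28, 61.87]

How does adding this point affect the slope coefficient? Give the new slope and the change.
Adding the point moves β₁ from 3.2710 to 2.4592, i.e. it decreases by 0.8118 (-24.8%).

The new point has HIGH LEVERAGE: x = 14.58 is far from the original mean x̄ = 62.10/12 ≈ 5.18 (original range [2.44, 7.84]).

Step 1: Update the sums with the new point (n goes from 12 to 13)
Σx  = 62.10 + 14.58 = 76.68
Σy  = 507.40 + 61.87 = 569.27
Σx² = 359.2528 + 14.58² = 359.2528 + 212.5764 = 571.8292
Σxy = 2749.7192 + 14.58×61.87 = 2749.7192 + 902.0646 = 3651.7838

Step 2: Recompute the slope with b₁ = (nΣxy − ΣxΣy) / (nΣx² − (Σx)²)
Numerator   = 13×3651.7838 − 76.68×569.27 = 47473.1894 − 43651.6236 = 3821.5658
Denominator = 13×571.8292 − 76.68² = 7433.7796 − 5879.8224 = 1553.9572
b₁(new) = 3821.5658 / 1553.9572 = 2.4592

(Same formula on the original sums: (12×2749.7192 − 62.10×507.40) / (12×359.2528 − 62.10²) = 1487.0904 / 454.6236 = 3.2710, matching the given fit.)

Step 3: Change in slope
Δβ₁ = 2.4592 − 3.2710 = -0.8118
Relative change = -0.8118 / 3.2710 × 100% = -24.8%
→ the slope decreases when the point is added.

Because the point sits below the extension of the original line at a high-leverage x, it tilts the fit down.
In practice: check such a point for data-entry or measurement error; investigate whether it comes from the same population as the rest of the sample.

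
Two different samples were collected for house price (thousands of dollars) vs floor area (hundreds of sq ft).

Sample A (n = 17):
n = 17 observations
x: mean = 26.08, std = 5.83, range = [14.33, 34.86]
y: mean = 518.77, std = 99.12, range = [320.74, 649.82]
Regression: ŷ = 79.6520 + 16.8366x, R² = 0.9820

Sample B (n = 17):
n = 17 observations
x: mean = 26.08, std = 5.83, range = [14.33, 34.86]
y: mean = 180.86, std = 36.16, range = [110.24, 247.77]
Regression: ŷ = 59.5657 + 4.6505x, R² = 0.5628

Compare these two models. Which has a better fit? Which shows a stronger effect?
Model A has the better fit (R² = 0.9820 vs 0.5628). Model A shows the stronger effect (|β₁| = 16.8366 vs 4.6505).

Model Comparison:

Goodness of fit (R²):
- Model A: R² = 0.9820 → 98.20% of variance in house price explained
- Model B: R² = 0.5628 → 56.28% of variance in house price explained
- 0.9820 > 0.5628 → Model A has the better fit

Strength of effect — compare |β₁|:
- Model A: β₁ = 16.8366 → predicted house price rises 16.8366 thousand dollars per additional hundred sq ft of floor area
- Model B: β₁ = 4.6505 → predicted house price rises 4.6505 thousand dollars per additional hundred sq ft of floor area
- |16.8366| > |4.6505| → Model A shows the stronger marginal effect

Notes:
- A better fit (higher R²) doesn't necessarily mean a more important relationship.
- R² measures how tightly points cluster around the line; β₁ measures how steep the line is — they answer different questions.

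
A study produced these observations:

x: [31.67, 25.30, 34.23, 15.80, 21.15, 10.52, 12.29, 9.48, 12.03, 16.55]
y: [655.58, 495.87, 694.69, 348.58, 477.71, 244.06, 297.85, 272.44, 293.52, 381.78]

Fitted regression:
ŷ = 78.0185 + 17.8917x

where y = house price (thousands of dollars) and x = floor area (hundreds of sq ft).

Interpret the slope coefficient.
For each additional hundred sq ft of floor area, predicted house price increases by approximately 17.8917 thousand dollars.

The slope coefficient β₁ = 17.8917 represents the marginal effect of floor area on house price.

Interpretation:
- Floor area up by 1 hundred sq ft → predicted house price increases by 17.8917 thousand dollars
- This is a linear approximation: the same per-unit change is assumed across the whole observed x range
- The sign (+) gives the direction; the magnitude 17.8917 gives the size of the effect per hundred sq ft

(β₀ = 78.0185 is the fitted value at x = 0 and is not part of the slope interpretation.)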